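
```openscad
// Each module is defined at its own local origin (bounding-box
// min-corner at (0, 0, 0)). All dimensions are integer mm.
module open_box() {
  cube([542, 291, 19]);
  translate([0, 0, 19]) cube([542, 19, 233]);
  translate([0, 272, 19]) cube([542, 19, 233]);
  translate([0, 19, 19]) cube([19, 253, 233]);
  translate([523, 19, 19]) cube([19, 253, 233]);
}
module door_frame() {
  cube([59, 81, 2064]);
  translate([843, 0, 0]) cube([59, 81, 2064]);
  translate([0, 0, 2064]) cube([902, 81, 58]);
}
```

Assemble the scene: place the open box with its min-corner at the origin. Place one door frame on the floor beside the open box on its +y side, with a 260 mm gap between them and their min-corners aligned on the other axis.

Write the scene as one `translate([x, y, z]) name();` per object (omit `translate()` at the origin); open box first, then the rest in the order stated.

open_box();
translate([0, 551, 0]) door_frame();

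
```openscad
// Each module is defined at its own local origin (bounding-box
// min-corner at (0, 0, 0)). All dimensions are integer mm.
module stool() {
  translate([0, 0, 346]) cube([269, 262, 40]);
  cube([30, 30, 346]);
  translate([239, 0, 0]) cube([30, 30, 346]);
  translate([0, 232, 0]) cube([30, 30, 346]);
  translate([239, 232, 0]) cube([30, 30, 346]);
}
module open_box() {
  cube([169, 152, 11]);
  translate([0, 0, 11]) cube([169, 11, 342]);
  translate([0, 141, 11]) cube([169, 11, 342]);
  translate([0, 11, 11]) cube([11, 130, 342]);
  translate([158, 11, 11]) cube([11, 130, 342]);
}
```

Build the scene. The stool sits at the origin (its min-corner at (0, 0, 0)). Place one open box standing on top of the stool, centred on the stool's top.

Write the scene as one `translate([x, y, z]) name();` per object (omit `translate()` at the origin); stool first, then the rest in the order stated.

stool();
translate([50, 55, 386]) open_box();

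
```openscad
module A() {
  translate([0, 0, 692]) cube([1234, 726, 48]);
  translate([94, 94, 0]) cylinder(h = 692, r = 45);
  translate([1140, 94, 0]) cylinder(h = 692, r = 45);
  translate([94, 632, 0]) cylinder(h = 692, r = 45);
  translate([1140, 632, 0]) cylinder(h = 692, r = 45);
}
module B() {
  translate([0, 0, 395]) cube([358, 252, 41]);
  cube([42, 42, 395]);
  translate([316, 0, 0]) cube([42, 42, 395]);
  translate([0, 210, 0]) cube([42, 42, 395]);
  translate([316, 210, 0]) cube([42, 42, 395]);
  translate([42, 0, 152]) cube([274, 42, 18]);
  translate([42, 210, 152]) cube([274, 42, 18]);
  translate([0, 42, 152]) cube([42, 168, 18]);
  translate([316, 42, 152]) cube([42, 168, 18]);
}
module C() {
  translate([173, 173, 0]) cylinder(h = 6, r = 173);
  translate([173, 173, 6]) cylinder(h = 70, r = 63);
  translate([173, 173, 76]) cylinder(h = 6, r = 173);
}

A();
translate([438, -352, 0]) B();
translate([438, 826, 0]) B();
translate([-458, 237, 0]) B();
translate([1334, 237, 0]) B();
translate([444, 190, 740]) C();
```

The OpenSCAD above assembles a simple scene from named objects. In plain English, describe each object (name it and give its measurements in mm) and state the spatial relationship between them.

A is a table: top 1234 mm (x) × 726 mm (y), 48 mm thick, upper face at z = 740 mm, on four round legs of 90 mm diameter, each leg's bounding box inset 49 mm from the nearest pair of top edges, running from z = 0 to the bottom of the top.

B is a simple wooden stool: a rectangular seat 358 mm (x) by 252 mm (y), 41 mm thick, top face at z = 436 mm, on four square legs, each 42×42 mm in cross-section. The legs rest on z = 0, each flush with a corner of the seat. Four stretchers, 42 mm wide and 18 mm tall, connect adjacent legs with their undersides at z = 152 mm, each running between the inner faces of the legs it joins and aligned with the legs' outer faces on the other axis.

C is a spool: two coaxial disc flanges of radius 173 mm and thickness 6 mm, joined by a core cylinder of radius 63 mm and height 70 mm. The lower flange rests on z = 0 and the three cylinders share a vertical axis.

Four stools sit around the table at the −y, +y, −x, +x sides. The spool is on top of the table, centred.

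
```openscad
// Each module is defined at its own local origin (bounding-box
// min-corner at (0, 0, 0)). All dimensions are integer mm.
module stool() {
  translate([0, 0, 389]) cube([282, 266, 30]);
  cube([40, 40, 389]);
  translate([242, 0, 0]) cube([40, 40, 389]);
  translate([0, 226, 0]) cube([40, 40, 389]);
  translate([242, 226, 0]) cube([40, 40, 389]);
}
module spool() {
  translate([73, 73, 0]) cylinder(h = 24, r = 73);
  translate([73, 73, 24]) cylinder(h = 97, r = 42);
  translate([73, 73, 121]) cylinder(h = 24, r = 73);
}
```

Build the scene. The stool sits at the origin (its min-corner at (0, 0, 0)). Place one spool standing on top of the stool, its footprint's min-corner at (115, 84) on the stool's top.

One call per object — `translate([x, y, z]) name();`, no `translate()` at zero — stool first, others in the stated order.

stool();
translate([115, 84, 419]) spool();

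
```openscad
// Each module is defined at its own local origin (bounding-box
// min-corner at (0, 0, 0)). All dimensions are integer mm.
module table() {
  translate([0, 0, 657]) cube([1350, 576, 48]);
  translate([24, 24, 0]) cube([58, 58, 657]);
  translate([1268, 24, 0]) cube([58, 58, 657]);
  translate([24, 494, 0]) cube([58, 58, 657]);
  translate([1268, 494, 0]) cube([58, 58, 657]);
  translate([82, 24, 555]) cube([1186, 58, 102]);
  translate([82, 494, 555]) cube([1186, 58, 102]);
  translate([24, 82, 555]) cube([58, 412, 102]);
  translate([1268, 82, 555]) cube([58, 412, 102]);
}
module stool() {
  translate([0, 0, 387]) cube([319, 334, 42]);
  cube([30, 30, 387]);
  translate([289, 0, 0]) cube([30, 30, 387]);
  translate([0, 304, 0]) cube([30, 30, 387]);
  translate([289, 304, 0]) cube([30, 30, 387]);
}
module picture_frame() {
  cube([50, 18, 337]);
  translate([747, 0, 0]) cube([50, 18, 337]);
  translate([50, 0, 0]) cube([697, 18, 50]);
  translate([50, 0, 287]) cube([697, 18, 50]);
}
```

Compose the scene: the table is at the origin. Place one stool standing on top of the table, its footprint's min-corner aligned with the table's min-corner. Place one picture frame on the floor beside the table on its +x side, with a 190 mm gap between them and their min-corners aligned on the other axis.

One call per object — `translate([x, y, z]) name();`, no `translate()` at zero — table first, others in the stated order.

table();
translate([0, 0, 705]) stool();
translate([1540, 0, 0]) picture_frame();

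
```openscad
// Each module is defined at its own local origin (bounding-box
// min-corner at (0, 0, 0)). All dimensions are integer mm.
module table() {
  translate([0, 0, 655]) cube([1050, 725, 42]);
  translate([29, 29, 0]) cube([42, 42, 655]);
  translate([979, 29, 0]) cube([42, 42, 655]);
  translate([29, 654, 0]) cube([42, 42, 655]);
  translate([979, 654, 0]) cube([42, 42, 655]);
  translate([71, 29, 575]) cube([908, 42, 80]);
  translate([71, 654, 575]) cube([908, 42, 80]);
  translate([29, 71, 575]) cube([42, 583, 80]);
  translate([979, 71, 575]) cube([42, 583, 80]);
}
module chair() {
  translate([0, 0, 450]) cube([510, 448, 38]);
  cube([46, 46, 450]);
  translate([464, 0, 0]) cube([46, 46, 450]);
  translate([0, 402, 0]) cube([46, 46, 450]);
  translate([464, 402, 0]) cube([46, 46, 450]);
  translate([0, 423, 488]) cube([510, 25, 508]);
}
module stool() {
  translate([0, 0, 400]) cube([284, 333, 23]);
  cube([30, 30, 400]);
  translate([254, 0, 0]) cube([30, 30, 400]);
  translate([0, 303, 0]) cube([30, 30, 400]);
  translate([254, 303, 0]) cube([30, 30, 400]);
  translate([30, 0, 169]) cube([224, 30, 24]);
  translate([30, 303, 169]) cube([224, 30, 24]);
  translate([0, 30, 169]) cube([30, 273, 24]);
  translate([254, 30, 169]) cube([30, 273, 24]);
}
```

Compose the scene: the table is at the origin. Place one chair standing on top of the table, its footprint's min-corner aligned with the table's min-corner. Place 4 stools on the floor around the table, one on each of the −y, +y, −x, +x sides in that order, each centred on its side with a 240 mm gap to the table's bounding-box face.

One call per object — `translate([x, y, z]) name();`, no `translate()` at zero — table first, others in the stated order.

table();
translate([0, 0, 697]) chair();
translate([383, -573, 0]) stool();
translate([383, 965, 0]) stool();
translate([-524, 196, 0]) stool();
translate([1290, 196, 0]) stool();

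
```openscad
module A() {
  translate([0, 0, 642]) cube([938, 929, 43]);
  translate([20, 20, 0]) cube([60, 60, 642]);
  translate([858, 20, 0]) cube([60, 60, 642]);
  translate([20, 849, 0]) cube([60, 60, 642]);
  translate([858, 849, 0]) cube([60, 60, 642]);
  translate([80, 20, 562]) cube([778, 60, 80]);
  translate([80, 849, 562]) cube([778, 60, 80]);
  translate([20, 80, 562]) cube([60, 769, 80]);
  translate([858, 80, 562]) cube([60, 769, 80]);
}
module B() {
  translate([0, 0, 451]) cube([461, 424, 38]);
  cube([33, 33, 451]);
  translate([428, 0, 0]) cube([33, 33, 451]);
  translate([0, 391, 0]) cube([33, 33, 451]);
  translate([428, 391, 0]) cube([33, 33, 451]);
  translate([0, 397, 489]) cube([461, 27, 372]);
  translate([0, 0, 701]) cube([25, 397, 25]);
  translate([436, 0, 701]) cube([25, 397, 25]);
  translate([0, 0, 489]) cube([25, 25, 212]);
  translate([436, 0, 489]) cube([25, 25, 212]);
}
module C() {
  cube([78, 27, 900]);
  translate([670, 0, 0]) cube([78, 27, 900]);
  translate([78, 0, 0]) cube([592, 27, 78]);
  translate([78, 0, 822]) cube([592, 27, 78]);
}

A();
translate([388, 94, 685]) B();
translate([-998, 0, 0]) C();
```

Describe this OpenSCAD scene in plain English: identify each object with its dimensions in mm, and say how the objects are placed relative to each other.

A is a table: top 938 mm (x) × 929 mm (y), 43 mm thick, upper face at z = 685 mm, on four 60×60 mm square legs, each inset 20 mm from the nearest pair of top edges, running from z = 0 to the bottom of the top. Four apron rails, 60 mm thick and 80 mm tall, run between adjacent legs with their top edges flush with the underside of the top and their outer faces flush with the legs' outer faces.

B is a chair. The seat is a 461×424×38 mm slab with its top at z = 489 mm, on four 33×33 mm corner legs (flush with the seat edges, standing on z = 0). A flat backrest 27 mm thick, 372 mm tall, spans the full seat width and rises from the seat top along its +y edge, rear face flush with the rear of the seat. Two armrests of 25×25 mm section run along each side from the seat's front edge to the front of the backrest, top faces 237 mm above the seat top and outer faces flush with the seat's x-edges; a 25×25 mm post under the front of each armrest stands on the seat at the front corner.

C is a rectangular picture frame lying in the x–z plane (depth along y). The opening is 592 mm wide (x) by 744 mm tall (z), surrounded by a border 78 mm wide on all four sides. The frame is 27 mm deep and is made of two full-height vertical stiles with two horizontal rails fitted between them.

The chair is on top of the table. The picture frame is on the floor beside the table on its −x side.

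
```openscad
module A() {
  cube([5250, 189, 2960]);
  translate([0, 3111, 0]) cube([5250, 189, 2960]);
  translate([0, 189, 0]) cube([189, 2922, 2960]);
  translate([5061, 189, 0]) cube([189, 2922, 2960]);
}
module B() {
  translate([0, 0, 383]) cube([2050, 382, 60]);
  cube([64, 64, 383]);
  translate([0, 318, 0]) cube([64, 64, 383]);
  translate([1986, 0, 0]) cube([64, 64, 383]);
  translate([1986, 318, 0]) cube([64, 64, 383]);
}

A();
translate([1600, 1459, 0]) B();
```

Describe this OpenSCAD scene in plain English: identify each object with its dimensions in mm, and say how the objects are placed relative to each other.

A is a box-shaped house frame (walls only): outside footprint 5250×3300 mm, wall height 2960 mm, wall thickness 189 mm. The two y-facing walls run the full x-width; the two x-facing walls fit between the inner faces of the y-facing walls.

B is a long wooden bench with a 2050 mm (x) × 382 mm (y) seat, 60 mm thick, its top surface 443 mm above the floor. Four 64 mm square legs at the seat corners, flush with the edges, run from z = 0 to the seat underside.

The bench sits inside the house frame, centred.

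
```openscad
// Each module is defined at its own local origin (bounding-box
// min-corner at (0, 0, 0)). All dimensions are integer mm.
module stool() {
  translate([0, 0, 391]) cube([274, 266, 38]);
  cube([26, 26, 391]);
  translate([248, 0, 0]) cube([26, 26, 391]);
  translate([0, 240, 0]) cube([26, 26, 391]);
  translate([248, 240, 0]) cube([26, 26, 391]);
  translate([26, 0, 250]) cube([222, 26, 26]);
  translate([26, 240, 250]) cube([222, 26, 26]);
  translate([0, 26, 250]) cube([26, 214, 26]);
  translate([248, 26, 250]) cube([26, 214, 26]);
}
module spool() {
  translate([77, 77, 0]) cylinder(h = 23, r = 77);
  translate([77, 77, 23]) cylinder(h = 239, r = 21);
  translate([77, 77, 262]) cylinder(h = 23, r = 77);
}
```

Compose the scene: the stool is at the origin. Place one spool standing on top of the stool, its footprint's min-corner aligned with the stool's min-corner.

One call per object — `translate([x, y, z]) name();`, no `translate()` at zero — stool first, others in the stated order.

stool();
translate([0, 0, 429]) spool();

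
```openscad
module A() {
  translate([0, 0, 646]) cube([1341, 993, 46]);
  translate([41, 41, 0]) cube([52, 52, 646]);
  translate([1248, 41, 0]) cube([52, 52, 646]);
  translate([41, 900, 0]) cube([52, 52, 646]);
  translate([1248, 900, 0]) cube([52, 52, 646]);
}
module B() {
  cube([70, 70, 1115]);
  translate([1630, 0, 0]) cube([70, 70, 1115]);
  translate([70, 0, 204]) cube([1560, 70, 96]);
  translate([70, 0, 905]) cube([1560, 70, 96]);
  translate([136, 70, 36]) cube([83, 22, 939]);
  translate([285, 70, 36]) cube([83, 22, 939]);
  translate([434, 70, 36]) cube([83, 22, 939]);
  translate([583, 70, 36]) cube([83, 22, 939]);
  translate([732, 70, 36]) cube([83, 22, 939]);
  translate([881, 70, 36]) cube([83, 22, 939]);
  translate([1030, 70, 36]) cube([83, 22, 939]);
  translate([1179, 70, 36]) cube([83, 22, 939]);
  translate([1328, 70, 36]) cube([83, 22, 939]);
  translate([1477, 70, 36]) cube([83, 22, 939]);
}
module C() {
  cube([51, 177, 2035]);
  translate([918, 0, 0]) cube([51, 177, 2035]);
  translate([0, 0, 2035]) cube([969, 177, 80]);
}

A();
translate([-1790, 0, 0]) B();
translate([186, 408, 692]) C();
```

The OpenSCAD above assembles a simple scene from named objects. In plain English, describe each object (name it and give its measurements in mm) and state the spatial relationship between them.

A is a table: top 1341 mm (x) × 993 mm (y), 46 mm thick, upper face at z = 692 mm, on four 52×52 mm square legs, each inset 41 mm from the nearest pair of top edges, running from z = 0 to the bottom of the top.

B is a fence section. Two 70×70 mm posts, 1115 mm tall, stand on the floor with a clear span of 1560 mm between their inner faces. Two horizontal rails of 70×96 mm section span the gap between the posts with their undersides at z = 204 mm and z = 905 mm, flush with the posts' −y face. 10 pickets, each 83 mm wide, 22 mm thick and 939 mm tall, are fixed to the +y face of the rails with their bottoms at z = 36 mm, evenly spaced across the span with equal gaps (rounded down to the nearest mm) at the −x end and between each pair — any rounding remainder accumulates at the +x end.

C is a door frame. The clear opening is 867 mm wide and 2035 mm high. Two 51 mm wide jambs, 177 mm deep, stand either side of the opening from the floor to the top of the opening. A 80 mm thick head sits across the top of both jambs, spanning the full outside width of the frame.

The fence section is on the floor beside the table on its −x side. The door frame is on top of the table, centred.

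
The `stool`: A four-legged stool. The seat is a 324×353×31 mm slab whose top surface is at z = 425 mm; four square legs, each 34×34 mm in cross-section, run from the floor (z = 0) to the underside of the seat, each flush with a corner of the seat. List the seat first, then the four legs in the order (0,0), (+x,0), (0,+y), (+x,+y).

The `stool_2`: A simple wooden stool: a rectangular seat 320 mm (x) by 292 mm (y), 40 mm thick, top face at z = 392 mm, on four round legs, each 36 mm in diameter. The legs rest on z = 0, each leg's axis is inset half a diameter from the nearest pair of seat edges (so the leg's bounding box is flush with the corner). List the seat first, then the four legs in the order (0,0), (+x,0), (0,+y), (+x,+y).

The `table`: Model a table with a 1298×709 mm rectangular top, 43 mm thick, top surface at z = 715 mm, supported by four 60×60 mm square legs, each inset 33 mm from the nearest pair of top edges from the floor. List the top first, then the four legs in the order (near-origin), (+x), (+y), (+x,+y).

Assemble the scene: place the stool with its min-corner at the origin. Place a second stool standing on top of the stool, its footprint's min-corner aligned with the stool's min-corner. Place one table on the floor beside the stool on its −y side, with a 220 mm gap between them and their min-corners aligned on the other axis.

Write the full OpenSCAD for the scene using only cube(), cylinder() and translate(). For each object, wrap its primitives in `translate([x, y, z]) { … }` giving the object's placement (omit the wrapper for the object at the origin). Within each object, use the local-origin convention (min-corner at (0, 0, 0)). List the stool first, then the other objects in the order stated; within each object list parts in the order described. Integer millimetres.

translate([0, 0, 394]) cube([324, 353, 31]);
cube([34, 34, 394]);
translate([290, 0, 0]) cube([34, 34, 394]);
translate([0, 319, 0]) cube([34, 34, 394]);
translate([290, 319, 0]) cube([34, 34, 394]);
translate([0, 0, 425]) {
  translate([0, 0, 352]) cube([320, 292, 40]);
  translate([18, 18, 0]) cylinder(h = 352, r = 18);
  translate([302, 18, 0]) cylinder(h = 352, r = 18);
  translate([18, 274, 0]) cylinder(h = 352, r = 18);
  translate([302, 274, 0]) cylinder(h = 352, r = 18);
}
translate([0, -929, 0]) {
  translate([0, 0, 672]) cube([1298, 709, 43]);
  translate([33, 33, 0]) cube([60, 60, 672]);
  translate([1205, 33, 0]) cube([60, 60, 672]);
  translate([33, 616, 0]) cube([60, 60, 672]);
  translate([1205, 616, 0]) cube([60, 60, 672]);
}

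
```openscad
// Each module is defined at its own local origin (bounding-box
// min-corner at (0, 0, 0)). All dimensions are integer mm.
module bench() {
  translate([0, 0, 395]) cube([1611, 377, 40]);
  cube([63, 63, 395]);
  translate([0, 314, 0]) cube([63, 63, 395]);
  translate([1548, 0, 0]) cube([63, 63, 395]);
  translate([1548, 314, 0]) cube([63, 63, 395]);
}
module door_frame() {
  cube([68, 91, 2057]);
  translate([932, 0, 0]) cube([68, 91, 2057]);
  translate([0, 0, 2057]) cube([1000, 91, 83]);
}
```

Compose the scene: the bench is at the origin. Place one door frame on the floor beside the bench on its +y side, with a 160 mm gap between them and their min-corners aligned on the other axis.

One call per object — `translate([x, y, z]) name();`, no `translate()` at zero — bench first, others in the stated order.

bench();
translate([0, 537, 0]) door_frame();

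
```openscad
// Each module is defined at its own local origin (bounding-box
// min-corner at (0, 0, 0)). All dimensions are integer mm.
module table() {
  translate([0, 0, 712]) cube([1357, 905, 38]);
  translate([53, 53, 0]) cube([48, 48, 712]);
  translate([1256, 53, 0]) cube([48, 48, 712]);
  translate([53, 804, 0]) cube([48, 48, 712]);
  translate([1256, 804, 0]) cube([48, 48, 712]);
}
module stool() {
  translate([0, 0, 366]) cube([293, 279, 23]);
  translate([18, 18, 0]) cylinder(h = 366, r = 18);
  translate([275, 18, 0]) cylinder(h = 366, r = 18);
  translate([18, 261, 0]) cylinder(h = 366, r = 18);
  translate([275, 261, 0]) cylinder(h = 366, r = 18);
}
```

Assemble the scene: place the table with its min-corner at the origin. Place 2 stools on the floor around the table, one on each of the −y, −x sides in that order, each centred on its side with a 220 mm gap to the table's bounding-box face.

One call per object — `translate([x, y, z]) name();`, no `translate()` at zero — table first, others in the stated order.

table();
translate([532, -499, 0]) stool();
translate([-513, 313, 0]) stool();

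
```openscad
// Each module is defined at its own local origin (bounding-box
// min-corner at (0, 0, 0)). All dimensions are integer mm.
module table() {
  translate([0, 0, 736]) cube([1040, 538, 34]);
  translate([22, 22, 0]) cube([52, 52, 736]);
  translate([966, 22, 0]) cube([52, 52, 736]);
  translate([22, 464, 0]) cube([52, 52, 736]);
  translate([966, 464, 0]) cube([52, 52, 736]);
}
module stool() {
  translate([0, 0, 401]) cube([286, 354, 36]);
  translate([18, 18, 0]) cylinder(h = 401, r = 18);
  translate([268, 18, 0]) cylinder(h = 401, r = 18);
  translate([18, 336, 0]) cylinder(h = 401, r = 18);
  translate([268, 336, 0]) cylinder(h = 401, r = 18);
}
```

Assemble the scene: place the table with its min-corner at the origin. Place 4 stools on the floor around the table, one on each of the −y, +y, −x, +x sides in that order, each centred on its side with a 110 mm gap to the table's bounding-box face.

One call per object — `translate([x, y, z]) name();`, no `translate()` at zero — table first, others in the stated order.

table();
translate([377, -464, 0]) stool();
translate([377, 648, 0]) stool();
translate([-396, 92, 0]) stool();
translate([1150, 92, 0]) stool();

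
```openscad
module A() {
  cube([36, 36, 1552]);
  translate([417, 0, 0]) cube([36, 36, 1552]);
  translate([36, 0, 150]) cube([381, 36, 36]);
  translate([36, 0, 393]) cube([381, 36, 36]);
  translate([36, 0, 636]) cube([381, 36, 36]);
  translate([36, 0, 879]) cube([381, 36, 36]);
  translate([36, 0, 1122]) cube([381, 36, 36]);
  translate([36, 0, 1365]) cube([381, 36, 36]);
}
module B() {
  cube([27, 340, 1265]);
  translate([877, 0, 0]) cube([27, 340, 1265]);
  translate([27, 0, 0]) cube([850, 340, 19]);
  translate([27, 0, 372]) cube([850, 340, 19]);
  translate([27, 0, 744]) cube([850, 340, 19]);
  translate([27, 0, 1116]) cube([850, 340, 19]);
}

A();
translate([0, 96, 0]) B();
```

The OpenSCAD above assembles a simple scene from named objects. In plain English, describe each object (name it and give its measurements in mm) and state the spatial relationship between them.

A is a straight ladder. Two 36×36 mm vertical rails, 1552 mm tall, stand 453 mm apart (outside-to-outside) with their front faces coplanar on the −y side. 6 rungs, each 36 mm deep and 36 mm tall, span between the inner faces of the rails, front faces flush with the rails. The lowest rung's underside is at z = 150 mm and rungs are spaced 243 mm apart (underside to underside).

B is a bookshelf 904 mm wide overall, 340 mm deep and 1265 mm tall. The two sides are 27 mm thick vertical panels. 4 horizontal shelves of 19 mm thickness span between the inner faces of the sides; the lowest shelf sits on the floor and shelves are stacked with a clear vertical gap of 353 mm between each pair.

The bookshelf is on the floor beside the ladder on its +y side.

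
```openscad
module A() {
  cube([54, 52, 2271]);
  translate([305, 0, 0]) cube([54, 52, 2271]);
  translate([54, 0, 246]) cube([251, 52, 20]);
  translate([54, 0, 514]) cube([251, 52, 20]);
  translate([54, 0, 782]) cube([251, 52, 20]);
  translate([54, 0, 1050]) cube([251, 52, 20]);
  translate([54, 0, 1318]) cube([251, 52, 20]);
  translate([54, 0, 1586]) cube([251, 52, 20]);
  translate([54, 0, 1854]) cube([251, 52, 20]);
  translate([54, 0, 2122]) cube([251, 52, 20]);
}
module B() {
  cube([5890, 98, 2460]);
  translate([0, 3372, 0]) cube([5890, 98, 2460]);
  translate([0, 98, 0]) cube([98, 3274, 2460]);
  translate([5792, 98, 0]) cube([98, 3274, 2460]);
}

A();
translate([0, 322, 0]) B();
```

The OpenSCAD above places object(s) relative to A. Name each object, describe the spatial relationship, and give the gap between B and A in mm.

The house frame's nearest face is 270 mm from the ladder's +y face.

A is a ladder. B is a house frame. The house frame is on the floor beside the ladder on its +y side. The gap between the house frame and the ladder is 270 mm.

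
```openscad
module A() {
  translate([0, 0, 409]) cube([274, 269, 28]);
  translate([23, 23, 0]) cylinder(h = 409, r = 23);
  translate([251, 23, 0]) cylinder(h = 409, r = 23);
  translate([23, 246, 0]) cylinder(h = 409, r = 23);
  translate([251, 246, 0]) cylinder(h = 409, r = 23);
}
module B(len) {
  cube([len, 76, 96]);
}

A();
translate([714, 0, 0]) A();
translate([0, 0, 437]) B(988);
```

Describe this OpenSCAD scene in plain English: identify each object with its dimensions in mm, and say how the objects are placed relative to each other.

A is a simple wooden stool: a rectangular seat 274 mm (x) by 269 mm (y), 28 mm thick, top face at z = 437 mm, on four round legs, each 46 mm in diameter. The legs rest on z = 0, each leg's axis is inset half a diameter from the nearest pair of seat edges (so the leg's bounding box is flush with the corner).

B is a rectangular beam 988 mm long (x), 76 mm deep (y), 96 mm thick (z).

The beam spans the tops of two stools placed 440 mm apart, resting at z = 437 mm.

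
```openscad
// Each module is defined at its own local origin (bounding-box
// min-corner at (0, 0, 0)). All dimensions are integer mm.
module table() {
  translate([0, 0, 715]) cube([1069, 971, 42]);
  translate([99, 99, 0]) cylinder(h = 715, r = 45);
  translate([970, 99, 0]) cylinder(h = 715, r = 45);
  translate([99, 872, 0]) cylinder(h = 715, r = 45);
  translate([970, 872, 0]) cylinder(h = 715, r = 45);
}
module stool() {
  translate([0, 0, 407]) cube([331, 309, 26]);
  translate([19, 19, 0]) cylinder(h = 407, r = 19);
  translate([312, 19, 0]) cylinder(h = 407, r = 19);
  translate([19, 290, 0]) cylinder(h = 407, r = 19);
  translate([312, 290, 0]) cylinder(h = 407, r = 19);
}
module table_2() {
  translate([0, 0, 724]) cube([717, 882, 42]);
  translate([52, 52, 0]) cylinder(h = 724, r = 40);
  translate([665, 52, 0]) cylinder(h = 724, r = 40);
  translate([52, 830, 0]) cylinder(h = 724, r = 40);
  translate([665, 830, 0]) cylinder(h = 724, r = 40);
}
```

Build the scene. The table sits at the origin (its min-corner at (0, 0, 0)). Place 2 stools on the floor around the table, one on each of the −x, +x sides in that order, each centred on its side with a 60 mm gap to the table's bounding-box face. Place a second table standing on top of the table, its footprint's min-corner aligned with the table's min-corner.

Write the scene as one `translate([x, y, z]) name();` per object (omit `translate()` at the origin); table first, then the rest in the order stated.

table();
translate([-391, 331, 0]) stool();
translate([1129, 331, 0]) stool();
translate([0, 0, 757]) table_2();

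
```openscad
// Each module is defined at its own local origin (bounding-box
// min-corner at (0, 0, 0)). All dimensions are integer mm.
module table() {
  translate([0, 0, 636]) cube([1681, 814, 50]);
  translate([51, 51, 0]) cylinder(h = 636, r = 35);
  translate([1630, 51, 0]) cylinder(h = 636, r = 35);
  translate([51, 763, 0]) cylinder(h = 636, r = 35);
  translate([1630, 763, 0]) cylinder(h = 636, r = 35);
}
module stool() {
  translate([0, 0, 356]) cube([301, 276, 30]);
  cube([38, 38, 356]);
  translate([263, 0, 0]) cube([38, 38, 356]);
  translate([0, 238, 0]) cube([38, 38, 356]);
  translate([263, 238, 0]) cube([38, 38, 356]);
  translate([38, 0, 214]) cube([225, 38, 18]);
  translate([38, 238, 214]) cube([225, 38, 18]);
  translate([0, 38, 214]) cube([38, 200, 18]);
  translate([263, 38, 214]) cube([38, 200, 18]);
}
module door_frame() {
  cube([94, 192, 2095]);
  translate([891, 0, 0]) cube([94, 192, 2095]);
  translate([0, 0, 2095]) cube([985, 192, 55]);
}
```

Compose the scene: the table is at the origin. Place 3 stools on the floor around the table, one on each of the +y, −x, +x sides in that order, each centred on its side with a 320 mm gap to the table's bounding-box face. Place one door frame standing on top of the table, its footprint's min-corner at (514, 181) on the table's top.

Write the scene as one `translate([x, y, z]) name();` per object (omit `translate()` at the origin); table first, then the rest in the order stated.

table();
translate([690, 1134, 0]) stool();
translate([-621, 269, 0]) stool();
translate([2001, 269, 0]) stool();
translate([514, 181, 686]) door_frame();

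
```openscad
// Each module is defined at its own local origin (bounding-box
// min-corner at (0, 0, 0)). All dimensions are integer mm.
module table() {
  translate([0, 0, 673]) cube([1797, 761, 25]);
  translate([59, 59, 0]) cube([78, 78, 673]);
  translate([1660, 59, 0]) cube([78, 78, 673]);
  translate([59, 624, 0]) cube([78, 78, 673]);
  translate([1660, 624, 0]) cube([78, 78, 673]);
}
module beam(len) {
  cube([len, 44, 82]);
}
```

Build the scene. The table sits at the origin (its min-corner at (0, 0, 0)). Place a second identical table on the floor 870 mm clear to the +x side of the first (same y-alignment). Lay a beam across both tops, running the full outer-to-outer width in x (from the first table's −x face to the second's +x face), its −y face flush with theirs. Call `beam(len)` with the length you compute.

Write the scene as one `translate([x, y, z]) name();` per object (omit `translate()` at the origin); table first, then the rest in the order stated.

table();
translate([2667, 0, 0]) table();
translate([0, 0, 698]) beam(4464);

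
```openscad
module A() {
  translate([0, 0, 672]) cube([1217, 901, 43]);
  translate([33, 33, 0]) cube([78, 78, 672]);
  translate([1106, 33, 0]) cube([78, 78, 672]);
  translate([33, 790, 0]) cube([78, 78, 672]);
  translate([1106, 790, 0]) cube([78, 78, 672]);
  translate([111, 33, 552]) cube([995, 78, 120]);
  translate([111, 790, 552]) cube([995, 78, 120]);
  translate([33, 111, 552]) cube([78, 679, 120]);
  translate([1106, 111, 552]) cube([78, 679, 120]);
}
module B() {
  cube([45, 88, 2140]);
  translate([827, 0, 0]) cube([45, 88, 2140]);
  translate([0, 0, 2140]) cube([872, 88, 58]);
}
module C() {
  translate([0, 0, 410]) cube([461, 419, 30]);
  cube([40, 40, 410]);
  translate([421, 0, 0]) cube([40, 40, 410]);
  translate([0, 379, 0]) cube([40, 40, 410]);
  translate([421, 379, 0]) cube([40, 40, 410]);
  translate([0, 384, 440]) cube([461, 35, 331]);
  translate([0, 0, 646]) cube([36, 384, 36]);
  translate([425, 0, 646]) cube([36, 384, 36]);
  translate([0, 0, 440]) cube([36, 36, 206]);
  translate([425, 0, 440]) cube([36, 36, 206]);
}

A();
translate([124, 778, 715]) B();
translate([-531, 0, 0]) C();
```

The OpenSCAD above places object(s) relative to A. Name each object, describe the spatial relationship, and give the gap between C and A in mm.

A is a table. B is a door frame. C is a chair. The door frame is on top of the table. The chair is on the floor beside the table on its −x side. The gap between the chair and the table is 70 mm.

The chair's nearest face is 70 mm from the table's −x face.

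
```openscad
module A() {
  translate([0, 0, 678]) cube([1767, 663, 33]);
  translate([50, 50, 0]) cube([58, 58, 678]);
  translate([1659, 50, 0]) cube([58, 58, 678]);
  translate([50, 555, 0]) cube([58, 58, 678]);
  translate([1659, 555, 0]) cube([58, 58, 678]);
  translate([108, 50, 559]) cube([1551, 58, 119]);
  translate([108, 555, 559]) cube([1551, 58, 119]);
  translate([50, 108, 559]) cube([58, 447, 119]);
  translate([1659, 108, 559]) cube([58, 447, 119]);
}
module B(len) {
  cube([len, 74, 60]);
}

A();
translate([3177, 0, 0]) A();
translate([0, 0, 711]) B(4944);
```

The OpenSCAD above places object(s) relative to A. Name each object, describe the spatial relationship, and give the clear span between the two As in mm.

Second table starts at x = 3177; first ends at x = 1767; clear span = 3177 − 1767 = 1410 mm.

A is a table. B is a beam. A beam spans the tops of two tables. The clear span between the two tables is 1410 mm.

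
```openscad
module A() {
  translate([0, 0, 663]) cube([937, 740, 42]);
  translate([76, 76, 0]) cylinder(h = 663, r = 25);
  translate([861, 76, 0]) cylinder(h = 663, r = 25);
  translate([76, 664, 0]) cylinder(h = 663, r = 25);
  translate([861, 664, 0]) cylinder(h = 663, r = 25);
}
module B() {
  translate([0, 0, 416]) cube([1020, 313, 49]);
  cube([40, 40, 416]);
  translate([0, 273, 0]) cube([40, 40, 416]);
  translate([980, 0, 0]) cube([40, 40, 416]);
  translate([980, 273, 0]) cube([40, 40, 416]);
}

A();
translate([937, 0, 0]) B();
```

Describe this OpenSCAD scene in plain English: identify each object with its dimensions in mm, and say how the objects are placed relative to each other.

A is a rectangular dining table. The top is 937×740×42 mm with its upper surface at z = 705 mm. It stands on four round legs of 50 mm diameter, each leg's bounding box inset 51 mm from the nearest pair of top edges, running from the floor to the underside of the top.

B is a long wooden bench with a 1020 mm (x) × 313 mm (y) seat, 49 mm thick, its top surface 465 mm above the floor. Four 40 mm square legs at the seat corners, flush with the edges, run from z = 0 to the seat underside.

The bench is against the table's +x side, with their −y faces flush.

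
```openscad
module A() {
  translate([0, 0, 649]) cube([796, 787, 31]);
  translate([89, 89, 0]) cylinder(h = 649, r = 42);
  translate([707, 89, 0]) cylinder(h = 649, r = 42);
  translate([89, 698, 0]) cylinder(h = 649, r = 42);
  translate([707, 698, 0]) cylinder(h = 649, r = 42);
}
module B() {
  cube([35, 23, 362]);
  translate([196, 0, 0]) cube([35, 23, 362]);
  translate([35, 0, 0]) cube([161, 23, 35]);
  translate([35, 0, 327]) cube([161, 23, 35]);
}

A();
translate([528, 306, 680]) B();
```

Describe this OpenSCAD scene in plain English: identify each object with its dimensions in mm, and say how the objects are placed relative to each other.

A is a rectangular dining table. The top is 796×787×31 mm with its upper surface at z = 680 mm. It stands on four round legs of 84 mm diameter, each leg's bounding box inset 47 mm from the nearest pair of top edges, running from the floor to the underside of the top.

B is a rectangular picture frame lying in the x–z plane (depth along y). The opening is 161 mm wide (x) by 292 mm tall (z), surrounded by a border 35 mm wide on all four sides. The frame is 23 mm deep and is made of two full-height vertical stiles with two horizontal rails fitted between them.

The picture frame is on top of the table.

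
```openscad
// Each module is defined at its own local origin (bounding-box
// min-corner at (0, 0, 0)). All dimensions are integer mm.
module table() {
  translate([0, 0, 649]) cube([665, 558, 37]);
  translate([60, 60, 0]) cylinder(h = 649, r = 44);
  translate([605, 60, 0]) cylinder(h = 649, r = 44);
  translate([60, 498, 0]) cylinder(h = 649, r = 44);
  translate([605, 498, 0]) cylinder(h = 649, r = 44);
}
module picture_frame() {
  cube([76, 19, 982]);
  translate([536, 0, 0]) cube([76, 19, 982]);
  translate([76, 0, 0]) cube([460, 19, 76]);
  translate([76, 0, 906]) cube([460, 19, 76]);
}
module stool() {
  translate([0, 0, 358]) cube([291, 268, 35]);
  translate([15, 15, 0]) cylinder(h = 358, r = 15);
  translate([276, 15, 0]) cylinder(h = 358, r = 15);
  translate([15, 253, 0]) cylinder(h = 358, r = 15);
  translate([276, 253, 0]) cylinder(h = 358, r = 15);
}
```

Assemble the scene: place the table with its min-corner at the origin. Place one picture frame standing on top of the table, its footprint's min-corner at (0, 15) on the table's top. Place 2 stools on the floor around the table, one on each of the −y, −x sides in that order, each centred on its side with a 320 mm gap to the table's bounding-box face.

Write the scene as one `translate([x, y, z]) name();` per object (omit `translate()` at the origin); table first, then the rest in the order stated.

table();
translate([0, 15, 686]) picture_frame();
translate([187, -588, 0]) stool();
translate([-611, 145, 0]) stool();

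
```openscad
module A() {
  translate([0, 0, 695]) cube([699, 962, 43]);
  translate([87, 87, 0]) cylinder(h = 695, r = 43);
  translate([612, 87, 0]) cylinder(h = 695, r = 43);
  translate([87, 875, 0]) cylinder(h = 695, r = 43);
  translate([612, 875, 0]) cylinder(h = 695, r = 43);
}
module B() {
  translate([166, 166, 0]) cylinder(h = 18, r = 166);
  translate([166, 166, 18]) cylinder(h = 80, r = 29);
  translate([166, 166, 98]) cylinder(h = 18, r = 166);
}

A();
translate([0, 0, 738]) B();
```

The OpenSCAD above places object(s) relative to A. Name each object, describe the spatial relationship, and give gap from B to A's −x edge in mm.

The spool's min-x is at 0; the table's min-x is 0; gap = 0 mm.

A is a table. B is a spool. The spool is on top of the table. The gap from the spool to the table's −x edge is 0 mm.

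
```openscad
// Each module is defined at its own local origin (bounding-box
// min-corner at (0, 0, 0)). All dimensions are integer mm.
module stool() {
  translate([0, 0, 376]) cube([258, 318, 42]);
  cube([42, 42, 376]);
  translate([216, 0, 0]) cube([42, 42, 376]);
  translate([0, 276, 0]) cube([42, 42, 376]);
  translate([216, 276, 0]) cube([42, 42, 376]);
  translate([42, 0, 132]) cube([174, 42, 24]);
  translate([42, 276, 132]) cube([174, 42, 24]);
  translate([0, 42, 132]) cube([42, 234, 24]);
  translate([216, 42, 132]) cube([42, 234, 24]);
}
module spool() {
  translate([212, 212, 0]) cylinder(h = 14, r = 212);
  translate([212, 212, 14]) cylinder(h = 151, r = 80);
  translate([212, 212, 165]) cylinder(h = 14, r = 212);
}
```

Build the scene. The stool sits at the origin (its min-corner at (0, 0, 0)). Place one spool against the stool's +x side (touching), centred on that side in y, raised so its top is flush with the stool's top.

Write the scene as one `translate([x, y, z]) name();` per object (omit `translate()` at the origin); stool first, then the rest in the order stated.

stool();
translate([258, -53, 239]) spool();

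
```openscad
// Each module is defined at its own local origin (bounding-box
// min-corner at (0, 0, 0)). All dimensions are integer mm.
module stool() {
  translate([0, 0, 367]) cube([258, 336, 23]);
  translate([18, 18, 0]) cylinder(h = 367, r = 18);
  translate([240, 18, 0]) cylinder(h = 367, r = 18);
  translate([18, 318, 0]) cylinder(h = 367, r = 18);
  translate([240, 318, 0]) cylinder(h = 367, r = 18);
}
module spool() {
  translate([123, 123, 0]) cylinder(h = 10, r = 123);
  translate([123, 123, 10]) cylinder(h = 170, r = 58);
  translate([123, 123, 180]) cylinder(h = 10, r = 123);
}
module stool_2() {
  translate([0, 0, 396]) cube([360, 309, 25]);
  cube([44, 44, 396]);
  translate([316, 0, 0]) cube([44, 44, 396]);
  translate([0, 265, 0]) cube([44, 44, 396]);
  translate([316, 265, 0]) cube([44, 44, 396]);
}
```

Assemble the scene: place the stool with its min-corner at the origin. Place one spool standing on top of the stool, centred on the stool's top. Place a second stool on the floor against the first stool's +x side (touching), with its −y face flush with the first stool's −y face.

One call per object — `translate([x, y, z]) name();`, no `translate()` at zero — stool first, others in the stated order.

stool();
translate([6, 45, 390]) spool();
translate([258, 0, 0]) stool_2();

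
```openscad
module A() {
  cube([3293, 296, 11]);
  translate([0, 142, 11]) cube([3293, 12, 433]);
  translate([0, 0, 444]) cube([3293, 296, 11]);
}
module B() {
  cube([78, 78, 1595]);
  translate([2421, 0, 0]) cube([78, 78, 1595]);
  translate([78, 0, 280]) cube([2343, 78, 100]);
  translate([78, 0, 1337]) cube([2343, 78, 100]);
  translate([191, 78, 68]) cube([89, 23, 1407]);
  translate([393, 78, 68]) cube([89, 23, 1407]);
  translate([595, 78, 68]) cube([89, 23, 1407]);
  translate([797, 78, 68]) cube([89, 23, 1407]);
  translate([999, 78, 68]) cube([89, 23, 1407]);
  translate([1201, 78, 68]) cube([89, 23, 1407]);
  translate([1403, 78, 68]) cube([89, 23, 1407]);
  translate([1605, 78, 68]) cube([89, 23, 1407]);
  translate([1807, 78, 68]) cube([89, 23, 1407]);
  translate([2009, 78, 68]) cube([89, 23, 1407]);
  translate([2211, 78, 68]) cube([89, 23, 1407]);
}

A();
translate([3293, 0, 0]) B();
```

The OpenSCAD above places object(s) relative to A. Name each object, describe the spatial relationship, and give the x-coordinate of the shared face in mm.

A is an I-beam. B is a fence section. The fence section is against the I-beam's +x side, with their −y faces flush. The x-coordinate of the shared face is 3293 mm.

The I-beam's +x face and the fence section's −x face are both at x = 3293 mm.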